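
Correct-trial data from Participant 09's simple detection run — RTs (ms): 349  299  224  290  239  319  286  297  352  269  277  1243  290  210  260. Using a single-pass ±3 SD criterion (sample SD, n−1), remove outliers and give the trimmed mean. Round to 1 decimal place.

n = 15, ΣRT = 5204, M = 346.933
Σ(x−M)² = 882766.93; s = √(882766.93/14) = 251.107
Cutoffs: 346.933 ± 3·251.107 → [-406.4, 1100.3]
Outside: 1243 → excluded.
Retained (n=14): Σ = 3961, mean = 3961/14 = 282.929

282.9 ms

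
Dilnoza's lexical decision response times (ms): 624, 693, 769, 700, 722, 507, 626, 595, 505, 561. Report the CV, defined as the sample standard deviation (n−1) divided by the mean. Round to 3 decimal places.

n = 10, Σ = 6302, M = 630.2000
Σ(x−M)² = 73445.600; s = √(73445.600/9) = 90.3362
CV = 90.3362 / 630.2000 = 0.14335

0.143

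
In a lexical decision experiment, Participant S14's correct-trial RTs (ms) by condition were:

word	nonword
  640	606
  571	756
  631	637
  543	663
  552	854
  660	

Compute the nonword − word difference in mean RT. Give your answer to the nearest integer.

104 ms

M(word) = 3597/6 = 599.500
M(nonword) = 3516/5 = 703.200
Difference = 703.200 − 599.500 = 103.700 ms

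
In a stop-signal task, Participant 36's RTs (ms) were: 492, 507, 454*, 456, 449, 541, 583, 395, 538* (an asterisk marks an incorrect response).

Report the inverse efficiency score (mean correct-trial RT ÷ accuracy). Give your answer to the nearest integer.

Correct trials (n=7): 492, 507, 456, 449, 541, 583, 395
Mean correct RT = 3423/7 = 489.0000 ms
Proportion correct = 7/9
IES = 489.0000 / (7/9) = 628.714 ms

629 ms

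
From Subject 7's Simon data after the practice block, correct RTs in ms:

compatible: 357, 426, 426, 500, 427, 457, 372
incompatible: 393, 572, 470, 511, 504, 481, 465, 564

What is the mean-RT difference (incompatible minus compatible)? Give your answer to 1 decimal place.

71.4 ms

M(compatible) = 2965/7 = 423.571
M(incompatible) = 3960/8 = 495.000
Difference = 495.000 − 423.571 = 71.429 ms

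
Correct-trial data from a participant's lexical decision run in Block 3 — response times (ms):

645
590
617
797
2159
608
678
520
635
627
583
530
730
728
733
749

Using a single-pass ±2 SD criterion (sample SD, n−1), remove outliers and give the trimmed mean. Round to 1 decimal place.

651.3 ms

n = 16, ΣRT = 11929, M = 745.562
Σ(x−M)² = 2225553.94; s = √(2225553.94/15) = 385.189
Cutoffs: 745.562 ± 2·385.189 → [-24.8, 1515.9]
Outside: 2159 → excluded.
Retained (n=15): Σ = 9770, mean = 9770/15 = 651.333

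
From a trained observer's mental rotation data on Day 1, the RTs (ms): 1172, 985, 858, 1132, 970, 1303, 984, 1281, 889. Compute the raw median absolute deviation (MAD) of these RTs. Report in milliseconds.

127 ms

Sorted: 858, 889, 970, 984, 985, 1132, 1172, 1281, 1303 → median = 985
|x − 985|: 187, 0, 127, 147, 15, 318, 1, 296, 96
Sorted deviations: 0, 1, 15, 96, 127, 147, 187, 296, 318 → MAD = 127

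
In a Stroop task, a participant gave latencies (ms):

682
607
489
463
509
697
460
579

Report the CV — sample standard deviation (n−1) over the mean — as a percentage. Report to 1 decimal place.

17.0%

n = 8, Σ = 4486, M = 560.7500
Σ(x−M)² = 63269.500; s = √(63269.500/7) = 95.0710
CV = 95.0710 / 560.7500 = 0.16954 = 16.954%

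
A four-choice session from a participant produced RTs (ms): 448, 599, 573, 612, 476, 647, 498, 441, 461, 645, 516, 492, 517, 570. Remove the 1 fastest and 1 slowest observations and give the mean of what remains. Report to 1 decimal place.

533.9 ms

Sorted: 441, 448, 461, 476, 492, 498, 516, 517, 570, 573, 599, 612, 645, 647
Drop lowest 1 (441) and highest 1 (647)
Remaining (n=12): Σ = 6407, mean = 6407/12 = 533.917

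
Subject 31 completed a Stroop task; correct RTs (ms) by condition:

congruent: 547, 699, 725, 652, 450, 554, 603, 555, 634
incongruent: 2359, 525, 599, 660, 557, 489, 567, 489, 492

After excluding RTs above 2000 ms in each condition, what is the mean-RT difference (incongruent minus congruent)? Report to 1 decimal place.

-54.9 ms

incongruent: exclude 2359
M(congruent) = 5419/9 = 602.111
M(incongruent) = 4378/8 = 547.250
Difference = 547.250 − 602.111 = -54.861 ms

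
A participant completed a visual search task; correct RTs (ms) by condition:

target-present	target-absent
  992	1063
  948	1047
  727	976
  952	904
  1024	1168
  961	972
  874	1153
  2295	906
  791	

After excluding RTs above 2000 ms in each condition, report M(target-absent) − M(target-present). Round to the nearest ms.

115 ms

target-present: exclude 2295
M(target-present) = 7269/8 = 908.625
M(target-absent) = 8189/8 = 1023.625
Difference = 1023.625 − 908.625 = 115.000 ms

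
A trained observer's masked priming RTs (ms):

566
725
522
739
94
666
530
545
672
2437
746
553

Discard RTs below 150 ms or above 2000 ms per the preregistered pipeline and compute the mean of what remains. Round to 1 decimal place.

Excluded: 94, 2437
Retained (n=10): Σ = 6264
Mean = 6264/10 = 626.4000

626.4 ms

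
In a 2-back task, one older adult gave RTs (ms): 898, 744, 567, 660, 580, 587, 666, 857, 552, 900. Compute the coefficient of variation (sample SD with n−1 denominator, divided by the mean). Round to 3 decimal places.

0.199

n = 10, Σ = 7011, M = 701.1000
Σ(x−M)² = 175294.900; s = √(175294.900/9) = 139.5608
CV = 139.5608 / 701.1000 = 0.19906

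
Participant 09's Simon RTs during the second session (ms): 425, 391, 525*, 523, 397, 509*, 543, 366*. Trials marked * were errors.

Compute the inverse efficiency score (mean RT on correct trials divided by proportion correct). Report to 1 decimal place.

729.3 ms

Correct trials (n=5): 425, 391, 523, 397, 543
Mean correct RT = 2279/5 = 455.8000 ms
Proportion correct = 5/8
IES = 455.8000 / (5/8) = 729.280 ms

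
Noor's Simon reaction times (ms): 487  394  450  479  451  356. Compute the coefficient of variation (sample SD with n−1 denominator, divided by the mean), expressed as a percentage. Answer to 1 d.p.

11.7%

n = 6, Σ = 2617, M = 436.1667
Σ(x−M)² = 13034.833; s = √(13034.833/5) = 51.0585
CV = 51.0585 / 436.1667 = 0.11706 = 11.706%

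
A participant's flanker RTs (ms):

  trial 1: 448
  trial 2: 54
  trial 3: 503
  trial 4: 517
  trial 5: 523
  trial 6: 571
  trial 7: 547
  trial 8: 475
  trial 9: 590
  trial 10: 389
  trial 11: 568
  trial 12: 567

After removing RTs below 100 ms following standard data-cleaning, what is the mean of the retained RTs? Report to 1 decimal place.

Excluded: 54
Retained (n=11): Σ = 5698
Mean = 5698/11 = 518.0000

518.0 ms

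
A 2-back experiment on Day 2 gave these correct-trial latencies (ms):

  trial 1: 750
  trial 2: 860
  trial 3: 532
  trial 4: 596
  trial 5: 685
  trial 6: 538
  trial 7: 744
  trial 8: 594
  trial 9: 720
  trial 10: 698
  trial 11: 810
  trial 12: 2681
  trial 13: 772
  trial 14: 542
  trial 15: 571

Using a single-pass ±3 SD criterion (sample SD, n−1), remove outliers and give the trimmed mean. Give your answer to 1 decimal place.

n = 15, ΣRT = 12093, M = 806.200
Σ(x−M)² = 3921258.40; s = √(3921258.40/14) = 529.235
Cutoffs: 806.200 ± 3·529.235 → [-781.5, 2393.9]
Outside: 2681 → excluded.
Retained (n=14): Σ = 9412, mean = 9412/14 = 672.286

672.3 ms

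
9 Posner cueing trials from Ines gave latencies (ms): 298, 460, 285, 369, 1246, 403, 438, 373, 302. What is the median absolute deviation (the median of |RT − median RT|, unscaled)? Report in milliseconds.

Sorted: 285, 298, 302, 369, 373, 403, 438, 460, 1246 → median = 373
|x − 373|: 75, 87, 88, 4, 873, 30, 65, 0, 71
Sorted deviations: 0, 4, 30, 65, 71, 75, 87, 88, 873 → MAD = 71

71 ms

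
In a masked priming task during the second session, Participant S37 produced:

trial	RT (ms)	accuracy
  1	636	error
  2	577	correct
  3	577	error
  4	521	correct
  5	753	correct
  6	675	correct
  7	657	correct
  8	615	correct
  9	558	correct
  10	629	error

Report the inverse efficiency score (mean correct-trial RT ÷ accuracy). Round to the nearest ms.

889 ms

Correct trials (n=7): 577, 521, 753, 675, 657, 615, 558
Mean correct RT = 4356/7 = 622.2857 ms
Proportion correct = 7/10
IES = 622.2857 / (7/10) = 888.980 ms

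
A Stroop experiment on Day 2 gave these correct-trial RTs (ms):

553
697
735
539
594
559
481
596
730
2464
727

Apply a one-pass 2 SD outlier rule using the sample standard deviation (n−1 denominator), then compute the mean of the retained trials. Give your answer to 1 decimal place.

n = 11, ΣRT = 8675, M = 788.636
Σ(x−M)² = 3165562.55; s = √(3165562.55/10) = 562.633
Cutoffs: 788.636 ± 2·562.633 → [-336.6, 1913.9]
Outside: 2464 → excluded.
Retained (n=10): Σ = 6211, mean = 6211/10 = 621.100

621.1 ms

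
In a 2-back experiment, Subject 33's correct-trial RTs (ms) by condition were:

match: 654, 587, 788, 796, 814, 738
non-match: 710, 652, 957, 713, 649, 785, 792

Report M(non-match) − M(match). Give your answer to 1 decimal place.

21.6 ms

M(match) = 4377/6 = 729.500
M(non-match) = 5258/7 = 751.143
Difference = 751.143 − 729.500 = 21.643 ms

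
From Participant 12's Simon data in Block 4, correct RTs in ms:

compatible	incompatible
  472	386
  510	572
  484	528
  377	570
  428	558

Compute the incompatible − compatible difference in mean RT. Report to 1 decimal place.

68.6 ms

M(compatible) = 2271/5 = 454.200
M(incompatible) = 2614/5 = 522.800
Difference = 522.800 − 454.200 = 68.600 ms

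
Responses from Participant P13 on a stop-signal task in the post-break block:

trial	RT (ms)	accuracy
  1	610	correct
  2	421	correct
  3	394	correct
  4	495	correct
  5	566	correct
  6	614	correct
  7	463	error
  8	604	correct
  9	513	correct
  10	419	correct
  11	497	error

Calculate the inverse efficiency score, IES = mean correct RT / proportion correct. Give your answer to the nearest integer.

630 ms

Correct trials (n=9): 610, 421, 394, 495, 566, 614, 604, 513, 419
Mean correct RT = 4636/9 = 515.1111 ms
Proportion correct = 9/11
IES = 515.1111 / (9/11) = 629.580 ms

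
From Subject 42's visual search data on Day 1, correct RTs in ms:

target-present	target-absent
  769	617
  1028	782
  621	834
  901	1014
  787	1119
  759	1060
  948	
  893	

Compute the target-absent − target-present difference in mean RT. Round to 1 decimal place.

M(target-present) = 6706/8 = 838.250
M(target-absent) = 5426/6 = 904.333
Difference = 904.333 − 838.250 = 66.083 ms

66.1 ms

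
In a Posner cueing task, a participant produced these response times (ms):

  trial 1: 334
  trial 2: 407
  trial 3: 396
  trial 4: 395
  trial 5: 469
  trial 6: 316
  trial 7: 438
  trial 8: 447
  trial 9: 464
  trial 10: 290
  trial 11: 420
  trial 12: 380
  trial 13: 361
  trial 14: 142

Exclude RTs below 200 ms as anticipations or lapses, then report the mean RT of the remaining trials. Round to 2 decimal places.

Excluded: 142
Retained (n=13): Σ = 5117
Mean = 5117/13 = 393.6154

393.62 ms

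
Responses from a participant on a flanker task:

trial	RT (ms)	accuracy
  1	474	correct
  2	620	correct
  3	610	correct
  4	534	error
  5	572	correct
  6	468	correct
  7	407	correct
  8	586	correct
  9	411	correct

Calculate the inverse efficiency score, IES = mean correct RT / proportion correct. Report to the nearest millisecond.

583 ms

Correct trials (n=8): 474, 620, 610, 572, 468, 407, 586, 411
Mean correct RT = 4148/8 = 518.5000 ms
Proportion correct = 8/9
IES = 518.5000 / (8/9) = 583.312 ms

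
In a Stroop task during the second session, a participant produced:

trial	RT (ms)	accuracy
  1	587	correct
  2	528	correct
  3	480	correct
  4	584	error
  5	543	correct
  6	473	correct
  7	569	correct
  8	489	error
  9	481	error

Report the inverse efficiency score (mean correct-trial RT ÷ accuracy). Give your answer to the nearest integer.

Correct trials (n=6): 587, 528, 480, 543, 473, 569
Mean correct RT = 3180/6 = 530.0000 ms
Proportion correct = 6/9
IES = 530.0000 / (6/9) = 795.000 ms

795 ms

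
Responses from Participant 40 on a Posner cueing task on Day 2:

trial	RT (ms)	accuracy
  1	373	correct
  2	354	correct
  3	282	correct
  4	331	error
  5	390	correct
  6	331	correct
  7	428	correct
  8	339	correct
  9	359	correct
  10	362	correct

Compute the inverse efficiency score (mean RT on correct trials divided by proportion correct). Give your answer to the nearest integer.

397 ms

Correct trials (n=9): 373, 354, 282, 390, 331, 428, 339, 359, 362
Mean correct RT = 3218/9 = 357.5556 ms
Proportion correct = 9/10
IES = 357.5556 / (9/10) = 397.284 ms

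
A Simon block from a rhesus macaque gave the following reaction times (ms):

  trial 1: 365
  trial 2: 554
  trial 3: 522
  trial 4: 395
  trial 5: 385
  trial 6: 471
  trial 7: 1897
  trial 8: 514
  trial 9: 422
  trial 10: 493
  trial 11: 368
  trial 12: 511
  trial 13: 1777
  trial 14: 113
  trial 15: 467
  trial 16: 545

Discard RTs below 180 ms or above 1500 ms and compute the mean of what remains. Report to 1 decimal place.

462.5 ms

Excluded: 113, 1777, 1897
Retained (n=13): Σ = 6012
Mean = 6012/13 = 462.4615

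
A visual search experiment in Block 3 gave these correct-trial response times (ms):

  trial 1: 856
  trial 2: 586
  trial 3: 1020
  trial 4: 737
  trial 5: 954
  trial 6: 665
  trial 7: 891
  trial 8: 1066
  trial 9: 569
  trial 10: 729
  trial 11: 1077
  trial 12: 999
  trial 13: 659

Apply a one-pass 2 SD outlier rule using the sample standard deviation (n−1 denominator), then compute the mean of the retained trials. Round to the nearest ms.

831 ms

n = 13, ΣRT = 10808, M = 831.385
Σ(x−M)² = 404087.08; s = √(404087.08/12) = 183.505
Cutoffs: 831.385 ± 2·183.505 → [464.4, 1198.4]
No RTs fall outside the cutoffs; all 13 retained. Mean = 10808/13 = 831.385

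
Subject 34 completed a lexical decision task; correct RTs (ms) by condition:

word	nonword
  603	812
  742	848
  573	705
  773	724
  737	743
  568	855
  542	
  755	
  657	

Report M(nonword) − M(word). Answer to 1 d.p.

M(word) = 5950/9 = 661.111
M(nonword) = 4687/6 = 781.167
Difference = 781.167 − 661.111 = 120.056 ms

120.1 ms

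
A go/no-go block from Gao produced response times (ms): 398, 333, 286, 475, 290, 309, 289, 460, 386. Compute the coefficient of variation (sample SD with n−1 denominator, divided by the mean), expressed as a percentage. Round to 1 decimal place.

20.7%

n = 9, Σ = 3226, M = 358.4444
Σ(x−M)² = 44070.222; s = √(44070.222/8) = 74.2211
CV = 74.2211 / 358.4444 = 0.20706 = 20.706%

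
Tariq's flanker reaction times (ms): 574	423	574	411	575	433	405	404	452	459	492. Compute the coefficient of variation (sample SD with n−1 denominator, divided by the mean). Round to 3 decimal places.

0.148

n = 11, Σ = 5202, M = 472.9091
Σ(x−M)² = 49132.909; s = √(49132.909/10) = 70.0949
CV = 70.0949 / 472.9091 = 0.14822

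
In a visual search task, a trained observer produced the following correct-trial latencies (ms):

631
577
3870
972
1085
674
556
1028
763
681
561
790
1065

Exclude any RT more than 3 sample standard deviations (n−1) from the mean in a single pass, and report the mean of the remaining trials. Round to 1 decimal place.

n = 13, ΣRT = 13253, M = 1019.462
Σ(x−M)² = 9258247.23; s = √(9258247.23/12) = 878.362
Cutoffs: 1019.462 ± 3·878.362 → [-1615.6, 3654.5]
Outside: 3870 → excluded.
Retained (n=12): Σ = 9383, mean = 9383/12 = 781.917

781.9 ms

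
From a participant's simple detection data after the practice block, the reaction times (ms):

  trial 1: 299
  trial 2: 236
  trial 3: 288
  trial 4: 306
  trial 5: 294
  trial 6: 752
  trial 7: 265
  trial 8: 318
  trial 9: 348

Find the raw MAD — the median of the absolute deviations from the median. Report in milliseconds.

19 ms

Sorted: 236, 265, 288, 294, 299, 306, 318, 348, 752 → median = 299
|x − 299|: 0, 63, 11, 7, 5, 453, 34, 19, 49
Sorted deviations: 0, 5, 7, 11, 19, 34, 49, 63, 453 → MAD = 19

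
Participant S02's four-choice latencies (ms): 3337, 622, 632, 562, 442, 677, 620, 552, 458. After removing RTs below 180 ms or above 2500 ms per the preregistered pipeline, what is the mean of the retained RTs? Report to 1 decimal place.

570.6 ms

Excluded: 3337
Retained (n=8): Σ = 4565
Mean = 4565/8 = 570.6250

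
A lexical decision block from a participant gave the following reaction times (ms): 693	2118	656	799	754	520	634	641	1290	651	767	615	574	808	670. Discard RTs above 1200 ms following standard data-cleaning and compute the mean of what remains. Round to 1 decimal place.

675.5 ms

Excluded: 1290, 2118
Retained (n=13): Σ = 8782
Mean = 8782/13 = 675.5385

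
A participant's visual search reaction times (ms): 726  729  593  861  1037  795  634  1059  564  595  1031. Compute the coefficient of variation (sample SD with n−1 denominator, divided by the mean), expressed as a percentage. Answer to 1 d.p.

24.1%

n = 11, Σ = 8624, M = 784.0000
Σ(x−M)² = 356184.000; s = √(356184.000/10) = 188.7284
CV = 188.7284 / 784.0000 = 0.24072 = 24.072%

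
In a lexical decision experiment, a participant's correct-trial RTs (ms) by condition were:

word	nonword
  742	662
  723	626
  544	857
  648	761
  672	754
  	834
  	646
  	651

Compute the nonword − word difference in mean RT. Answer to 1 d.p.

58.1 ms

M(word) = 3329/5 = 665.800
M(nonword) = 5791/8 = 723.875
Difference = 723.875 − 665.800 = 58.075 ms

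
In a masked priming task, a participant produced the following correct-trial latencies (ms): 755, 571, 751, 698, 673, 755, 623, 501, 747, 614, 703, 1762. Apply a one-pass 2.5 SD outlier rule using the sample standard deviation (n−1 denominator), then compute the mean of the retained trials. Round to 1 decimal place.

671.9 ms

n = 12, ΣRT = 9153, M = 762.750
Σ(x−M)² = 1161762.25; s = √(1161762.25/11) = 324.984
Cutoffs: 762.750 ± 2.5·324.984 → [-49.7, 1575.2]
Outside: 1762 → excluded.
Retained (n=11): Σ = 7391, mean = 7391/11 = 671.909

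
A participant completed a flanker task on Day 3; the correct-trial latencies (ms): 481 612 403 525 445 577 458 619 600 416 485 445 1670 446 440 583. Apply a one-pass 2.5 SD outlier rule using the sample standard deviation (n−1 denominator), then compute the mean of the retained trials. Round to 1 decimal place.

n = 16, ΣRT = 9205, M = 575.312
Σ(x−M)² = 1359677.44; s = √(1359677.44/15) = 301.073
Cutoffs: 575.312 ± 2.5·301.073 → [-177.4, 1328.0]
Outside: 1670 → excluded.
Retained (n=15): Σ = 7535, mean = 7535/15 = 502.333

502.3 ms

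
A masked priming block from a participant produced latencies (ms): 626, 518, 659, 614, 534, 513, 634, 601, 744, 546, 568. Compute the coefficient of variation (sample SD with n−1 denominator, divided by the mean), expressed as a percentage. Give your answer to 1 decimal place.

n = 11, Σ = 6557, M = 596.0909
Σ(x−M)² = 48666.909; s = √(48666.909/10) = 69.7617
CV = 69.7617 / 596.0909 = 0.11703 = 11.703%

11.7%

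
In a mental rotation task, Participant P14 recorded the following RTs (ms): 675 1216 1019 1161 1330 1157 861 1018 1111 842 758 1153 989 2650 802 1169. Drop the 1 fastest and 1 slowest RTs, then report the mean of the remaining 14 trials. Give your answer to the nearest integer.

1042 ms

Sorted: 675, 758, 802, 842, 861, 989, 1018, 1019, 1111, 1153, 1157, 1161, 1169, 1216, 1330, 2650
Drop lowest 1 (675) and highest 1 (2650)
Remaining (n=14): Σ = 14586, mean = 14586/14 = 1041.857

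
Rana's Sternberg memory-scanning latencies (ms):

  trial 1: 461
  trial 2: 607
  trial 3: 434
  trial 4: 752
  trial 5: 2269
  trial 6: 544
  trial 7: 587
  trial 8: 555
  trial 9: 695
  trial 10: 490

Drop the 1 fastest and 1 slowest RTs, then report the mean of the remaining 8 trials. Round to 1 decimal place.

Sorted: 434, 461, 490, 544, 555, 587, 607, 695, 752, 2269
Drop lowest 1 (434) and highest 1 (2269)
Remaining (n=8): Σ = 4691, mean = 4691/8 = 586.375

586.4 ms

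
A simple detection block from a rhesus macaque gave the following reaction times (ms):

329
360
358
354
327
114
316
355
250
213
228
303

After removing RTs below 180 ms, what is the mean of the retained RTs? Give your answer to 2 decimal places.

Excluded: 114
Retained (n=11): Σ = 3393
Mean = 3393/11 = 308.4545

308.45 ms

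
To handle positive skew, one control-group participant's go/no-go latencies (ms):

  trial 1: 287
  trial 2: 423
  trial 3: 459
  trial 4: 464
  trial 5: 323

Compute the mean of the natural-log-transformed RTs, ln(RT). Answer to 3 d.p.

5.951

ln(RT): 5.6595, 6.0474, 6.1291, 6.1399, 5.7777
Σ ln(RT) = 29.7534
Mean = 29.7534/5 = 5.95069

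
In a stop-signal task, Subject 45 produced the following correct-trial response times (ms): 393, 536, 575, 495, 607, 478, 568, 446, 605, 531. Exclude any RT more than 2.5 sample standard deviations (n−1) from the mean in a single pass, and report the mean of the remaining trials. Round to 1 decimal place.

523.4 ms

n = 10, ΣRT = 5234, M = 523.400
Σ(x−M)² = 44378.40; s = √(44378.40/9) = 70.221
Cutoffs: 523.400 ± 2.5·70.221 → [347.8, 699.0]
No RTs fall outside the cutoffs; all 10 retained. Mean = 5234/10 = 523.400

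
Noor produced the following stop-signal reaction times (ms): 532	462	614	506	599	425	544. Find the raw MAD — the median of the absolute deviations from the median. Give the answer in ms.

67 ms

Sorted: 425, 462, 506, 532, 544, 599, 614 → median = 532
|x − 532|: 0, 70, 82, 26, 67, 107, 12
Sorted deviations: 0, 12, 26, 67, 70, 82, 107 → MAD = 67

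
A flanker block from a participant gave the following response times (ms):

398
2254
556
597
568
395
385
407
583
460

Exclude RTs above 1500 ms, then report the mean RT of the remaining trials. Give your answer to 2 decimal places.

483.22 ms

Excluded: 2254
Retained (n=9): Σ = 4349
Mean = 4349/9 = 483.2222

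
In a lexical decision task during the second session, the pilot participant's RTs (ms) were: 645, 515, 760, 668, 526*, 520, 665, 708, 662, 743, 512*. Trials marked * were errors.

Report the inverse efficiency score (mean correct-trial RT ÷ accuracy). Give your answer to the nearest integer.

799 ms

Correct trials (n=9): 645, 515, 760, 668, 520, 665, 708, 662, 743
Mean correct RT = 5886/9 = 654.0000 ms
Proportion correct = 9/11
IES = 654.0000 / (9/11) = 799.333 ms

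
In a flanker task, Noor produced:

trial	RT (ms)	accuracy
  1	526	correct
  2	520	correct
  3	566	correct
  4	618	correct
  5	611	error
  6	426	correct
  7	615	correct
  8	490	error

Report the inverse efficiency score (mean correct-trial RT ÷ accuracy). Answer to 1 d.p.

Correct trials (n=6): 526, 520, 566, 618, 426, 615
Mean correct RT = 3271/6 = 545.1667 ms
Proportion correct = 6/8
IES = 545.1667 / (6/8) = 726.889 ms

726.9 ms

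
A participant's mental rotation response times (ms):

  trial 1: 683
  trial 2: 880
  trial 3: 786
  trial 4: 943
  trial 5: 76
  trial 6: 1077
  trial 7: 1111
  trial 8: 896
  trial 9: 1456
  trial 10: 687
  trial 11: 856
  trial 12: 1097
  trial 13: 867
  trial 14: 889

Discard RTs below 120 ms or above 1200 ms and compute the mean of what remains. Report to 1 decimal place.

Excluded: 76, 1456
Retained (n=12): Σ = 10772
Mean = 10772/12 = 897.6667

897.7 ms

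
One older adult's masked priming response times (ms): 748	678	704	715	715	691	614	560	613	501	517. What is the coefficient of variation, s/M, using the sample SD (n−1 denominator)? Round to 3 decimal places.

0.133

n = 11, Σ = 7056, M = 641.4545
Σ(x−M)² = 73286.727; s = √(73286.727/10) = 85.6077
CV = 85.6077 / 641.4545 = 0.13346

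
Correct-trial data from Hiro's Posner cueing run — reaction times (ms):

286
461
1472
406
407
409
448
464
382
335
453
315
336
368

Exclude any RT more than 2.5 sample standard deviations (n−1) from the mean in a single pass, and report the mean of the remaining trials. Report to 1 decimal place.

390.0 ms

n = 14, ΣRT = 6542, M = 467.286
Σ(x−M)² = 1128786.86; s = √(1128786.86/13) = 294.669
Cutoffs: 467.286 ± 2.5·294.669 → [-269.4, 1204.0]
Outside: 1472 → excluded.
Retained (n=13): Σ = 5070, mean = 5070/13 = 390.000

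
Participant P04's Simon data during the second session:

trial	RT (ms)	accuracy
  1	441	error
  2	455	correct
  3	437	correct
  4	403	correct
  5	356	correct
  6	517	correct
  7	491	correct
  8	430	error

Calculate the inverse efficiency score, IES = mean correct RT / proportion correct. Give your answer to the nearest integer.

591 ms

Correct trials (n=6): 455, 437, 403, 356, 517, 491
Mean correct RT = 2659/6 = 443.1667 ms
Proportion correct = 6/8
IES = 443.1667 / (6/8) = 590.889 ms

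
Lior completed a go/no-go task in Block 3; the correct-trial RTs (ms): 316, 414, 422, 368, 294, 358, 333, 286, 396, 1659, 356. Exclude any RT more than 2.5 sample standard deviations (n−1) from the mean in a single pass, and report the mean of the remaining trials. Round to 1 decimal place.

354.3 ms

n = 11, ΣRT = 5202, M = 472.909
Σ(x−M)² = 1567804.91; s = √(1567804.91/10) = 395.955
Cutoffs: 472.909 ± 2.5·395.955 → [-517.0, 1462.8]
Outside: 1659 → excluded.
Retained (n=10): Σ = 3543, mean = 3543/10 = 354.300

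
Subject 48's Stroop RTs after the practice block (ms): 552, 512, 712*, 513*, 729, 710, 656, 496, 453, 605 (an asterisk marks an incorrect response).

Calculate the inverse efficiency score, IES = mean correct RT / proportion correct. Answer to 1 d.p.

736.4 ms

Correct trials (n=8): 552, 512, 729, 710, 656, 496, 453, 605
Mean correct RT = 4713/8 = 589.1250 ms
Proportion correct = 8/10
IES = 589.1250 / (8/10) = 736.406 ms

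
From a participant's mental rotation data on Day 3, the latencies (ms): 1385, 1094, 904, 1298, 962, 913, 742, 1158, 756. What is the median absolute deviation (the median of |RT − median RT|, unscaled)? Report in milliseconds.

Sorted: 742, 756, 904, 913, 962, 1094, 1158, 1298, 1385 → median = 962
|x − 962|: 423, 132, 58, 336, 0, 49, 220, 196, 206
Sorted deviations: 0, 49, 58, 132, 196, 206, 220, 336, 423 → MAD = 196

196 ms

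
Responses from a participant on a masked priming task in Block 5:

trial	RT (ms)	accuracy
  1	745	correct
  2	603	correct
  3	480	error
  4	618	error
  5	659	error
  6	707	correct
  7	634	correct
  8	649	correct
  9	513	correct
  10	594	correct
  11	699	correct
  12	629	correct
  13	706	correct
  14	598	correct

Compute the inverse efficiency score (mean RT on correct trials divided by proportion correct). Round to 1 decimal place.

Correct trials (n=11): 745, 603, 707, 634, 649, 513, 594, 699, 629, 706, 598
Mean correct RT = 7077/11 = 643.3636 ms
Proportion correct = 11/14
IES = 643.3636 / (11/14) = 818.826 ms

818.8 ms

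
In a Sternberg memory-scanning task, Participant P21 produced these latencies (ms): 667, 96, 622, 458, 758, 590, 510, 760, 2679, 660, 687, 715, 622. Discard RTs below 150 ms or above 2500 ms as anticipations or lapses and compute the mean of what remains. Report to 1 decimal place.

Excluded: 96, 2679
Retained (n=11): Σ = 7049
Mean = 7049/11 = 640.8182

640.8 ms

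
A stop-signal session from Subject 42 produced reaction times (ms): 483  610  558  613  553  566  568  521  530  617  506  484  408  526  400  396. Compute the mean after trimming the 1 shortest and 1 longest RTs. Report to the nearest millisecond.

523 ms

Sorted: 396, 400, 408, 483, 484, 506, 521, 526, 530, 553, 558, 566, 568, 610, 613, 617
Drop lowest 1 (396) and highest 1 (617)
Remaining (n=14): Σ = 7326, mean = 7326/14 = 523.286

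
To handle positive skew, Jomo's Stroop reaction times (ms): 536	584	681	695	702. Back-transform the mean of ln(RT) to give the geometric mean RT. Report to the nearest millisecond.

ln(RT): 6.2841, 6.3699, 6.5236, 6.5439, 6.5539
Mean ln(RT) = 32.2754/5 = 6.45509
Geometric mean = exp(6.45509) = 635.93 ms

636 ms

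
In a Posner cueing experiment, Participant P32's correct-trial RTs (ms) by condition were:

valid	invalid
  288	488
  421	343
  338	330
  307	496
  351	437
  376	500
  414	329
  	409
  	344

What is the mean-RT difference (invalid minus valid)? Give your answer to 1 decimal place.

M(valid) = 2495/7 = 356.429
M(invalid) = 3676/9 = 408.444
Difference = 408.444 − 356.429 = 52.016 ms

52.0 ms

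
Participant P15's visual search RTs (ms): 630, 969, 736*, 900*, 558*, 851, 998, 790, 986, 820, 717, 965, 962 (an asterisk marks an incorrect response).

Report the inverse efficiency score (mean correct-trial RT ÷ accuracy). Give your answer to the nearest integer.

Correct trials (n=10): 630, 969, 851, 998, 790, 986, 820, 717, 965, 962
Mean correct RT = 8688/10 = 868.8000 ms
Proportion correct = 10/13
IES = 868.8000 / (10/13) = 1129.440 ms

1129 ms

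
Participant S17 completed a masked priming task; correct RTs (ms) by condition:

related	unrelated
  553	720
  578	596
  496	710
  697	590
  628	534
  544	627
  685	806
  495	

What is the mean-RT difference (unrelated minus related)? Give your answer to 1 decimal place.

70.2 ms

M(related) = 4676/8 = 584.500
M(unrelated) = 4583/7 = 654.714
Difference = 654.714 − 584.500 = 70.214 ms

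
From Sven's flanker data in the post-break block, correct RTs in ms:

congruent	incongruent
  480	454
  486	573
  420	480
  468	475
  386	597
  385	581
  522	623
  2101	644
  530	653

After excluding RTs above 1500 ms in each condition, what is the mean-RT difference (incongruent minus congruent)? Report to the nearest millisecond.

congruent: exclude 2101
M(congruent) = 3677/8 = 459.625
M(incongruent) = 5080/9 = 564.444
Difference = 564.444 − 459.625 = 104.819 ms

105 ms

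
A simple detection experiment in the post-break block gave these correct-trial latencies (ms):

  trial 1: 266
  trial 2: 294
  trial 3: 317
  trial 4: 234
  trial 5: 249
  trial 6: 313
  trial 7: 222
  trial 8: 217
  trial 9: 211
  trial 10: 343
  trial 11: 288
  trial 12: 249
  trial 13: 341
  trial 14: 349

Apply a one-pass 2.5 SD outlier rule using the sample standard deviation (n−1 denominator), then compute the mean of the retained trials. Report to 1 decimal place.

n = 14, ΣRT = 3893, M = 278.071
Σ(x−M)² = 31444.93; s = √(31444.93/13) = 49.182
Cutoffs: 278.071 ± 2.5·49.182 → [155.1, 401.0]
No RTs fall outside the cutoffs; all 14 retained. Mean = 3893/14 = 278.071

278.1 ms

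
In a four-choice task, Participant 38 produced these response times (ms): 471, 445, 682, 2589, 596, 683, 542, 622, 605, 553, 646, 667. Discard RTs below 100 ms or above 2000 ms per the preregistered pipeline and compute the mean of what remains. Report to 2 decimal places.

592.00 ms

Excluded: 2589
Retained (n=11): Σ = 6512
Mean = 6512/11 = 592.0000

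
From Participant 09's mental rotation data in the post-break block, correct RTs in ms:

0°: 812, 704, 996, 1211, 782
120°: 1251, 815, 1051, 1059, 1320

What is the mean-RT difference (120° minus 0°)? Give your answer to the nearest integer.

M(0°) = 4505/5 = 901.000
M(120°) = 5496/5 = 1099.200
Difference = 1099.200 − 901.000 = 198.200 ms

198 ms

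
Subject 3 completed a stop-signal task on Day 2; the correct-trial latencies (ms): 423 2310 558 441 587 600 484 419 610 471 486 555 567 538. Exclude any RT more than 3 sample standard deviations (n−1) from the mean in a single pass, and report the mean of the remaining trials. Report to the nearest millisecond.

518 ms

n = 14, ΣRT = 9049, M = 646.357
Σ(x−M)² = 3035469.21; s = √(3035469.21/13) = 483.216
Cutoffs: 646.357 ± 3·483.216 → [-803.3, 2096.0]
Outside: 2310 → excluded.
Retained (n=13): Σ = 6739, mean = 6739/13 = 518.385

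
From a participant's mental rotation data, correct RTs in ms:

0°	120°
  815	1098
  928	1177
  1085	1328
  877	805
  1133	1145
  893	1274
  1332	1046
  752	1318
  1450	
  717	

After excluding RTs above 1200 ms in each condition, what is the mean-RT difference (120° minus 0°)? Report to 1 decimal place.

0°: exclude 1332, 1450
120°: exclude 1328, 1274, 1318
M(0°) = 7200/8 = 900.000
M(120°) = 5271/5 = 1054.200
Difference = 1054.200 − 900.000 = 154.200 ms

154.2 ms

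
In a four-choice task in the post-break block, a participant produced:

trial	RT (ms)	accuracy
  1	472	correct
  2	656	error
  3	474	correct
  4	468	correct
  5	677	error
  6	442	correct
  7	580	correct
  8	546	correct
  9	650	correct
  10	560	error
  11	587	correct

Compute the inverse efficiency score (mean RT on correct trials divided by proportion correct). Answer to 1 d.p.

725.1 ms

Correct trials (n=8): 472, 474, 468, 442, 580, 546, 650, 587
Mean correct RT = 4219/8 = 527.3750 ms
Proportion correct = 8/11
IES = 527.3750 / (8/11) = 725.141 ms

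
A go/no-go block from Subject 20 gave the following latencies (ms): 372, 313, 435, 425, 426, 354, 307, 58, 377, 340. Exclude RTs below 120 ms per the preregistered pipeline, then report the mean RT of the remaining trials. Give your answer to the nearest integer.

372 ms

Excluded: 58
Retained (n=9): Σ = 3349
Mean = 3349/9 = 372.1111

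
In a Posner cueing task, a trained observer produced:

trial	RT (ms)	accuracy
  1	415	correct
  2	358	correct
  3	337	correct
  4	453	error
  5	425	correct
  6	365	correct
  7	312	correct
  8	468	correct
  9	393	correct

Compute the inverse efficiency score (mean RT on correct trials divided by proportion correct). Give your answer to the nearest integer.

Correct trials (n=8): 415, 358, 337, 425, 365, 312, 468, 393
Mean correct RT = 3073/8 = 384.1250 ms
Proportion correct = 8/9
IES = 384.1250 / (8/9) = 432.141 ms

432 ms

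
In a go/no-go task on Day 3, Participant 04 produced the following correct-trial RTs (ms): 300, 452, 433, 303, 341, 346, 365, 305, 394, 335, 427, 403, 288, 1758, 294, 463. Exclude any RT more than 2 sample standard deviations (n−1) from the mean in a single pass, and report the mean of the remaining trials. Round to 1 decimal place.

363.3 ms

n = 16, ΣRT = 7207, M = 450.438
Σ(x−M)² = 1876057.94; s = √(1876057.94/15) = 353.653
Cutoffs: 450.438 ± 2·353.653 → [-256.9, 1157.7]
Outside: 1758 → excluded.
Retained (n=15): Σ = 5449, mean = 5449/15 = 363.267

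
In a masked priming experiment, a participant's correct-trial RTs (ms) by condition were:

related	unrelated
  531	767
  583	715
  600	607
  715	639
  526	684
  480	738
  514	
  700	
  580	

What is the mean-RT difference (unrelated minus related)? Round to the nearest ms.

M(related) = 5229/9 = 581.000
M(unrelated) = 4150/6 = 691.667
Difference = 691.667 − 581.000 = 110.667 ms

111 ms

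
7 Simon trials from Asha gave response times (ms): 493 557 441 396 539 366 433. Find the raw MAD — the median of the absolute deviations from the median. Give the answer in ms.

Sorted: 366, 396, 433, 441, 493, 539, 557 → median = 441
|x − 441|: 52, 116, 0, 45, 98, 75, 8
Sorted deviations: 0, 8, 45, 52, 75, 98, 116 → MAD = 52

52 ms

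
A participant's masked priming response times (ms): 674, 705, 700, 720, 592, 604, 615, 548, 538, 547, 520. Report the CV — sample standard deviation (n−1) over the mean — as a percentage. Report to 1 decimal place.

12.0%

n = 11, Σ = 6763, M = 614.8182
Σ(x−M)² = 54547.636; s = √(54547.636/10) = 73.8564
CV = 73.8564 / 614.8182 = 0.12013 = 12.013%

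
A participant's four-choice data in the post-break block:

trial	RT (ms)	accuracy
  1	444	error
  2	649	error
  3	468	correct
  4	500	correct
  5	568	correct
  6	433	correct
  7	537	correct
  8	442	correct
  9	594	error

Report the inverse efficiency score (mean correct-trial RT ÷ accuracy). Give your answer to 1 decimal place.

Correct trials (n=6): 468, 500, 568, 433, 537, 442
Mean correct RT = 2948/6 = 491.3333 ms
Proportion correct = 6/9
IES = 491.3333 / (6/9) = 737.000 ms

737.0 ms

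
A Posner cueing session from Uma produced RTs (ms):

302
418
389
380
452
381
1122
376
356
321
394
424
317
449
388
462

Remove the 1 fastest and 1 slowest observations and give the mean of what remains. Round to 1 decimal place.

393.4 ms

Sorted: 302, 317, 321, 356, 376, 380, 381, 388, 389, 394, 418, 424, 449, 452, 462, 1122
Drop lowest 1 (302) and highest 1 (1122)
Remaining (n=14): Σ = 5507, mean = 5507/14 = 393.357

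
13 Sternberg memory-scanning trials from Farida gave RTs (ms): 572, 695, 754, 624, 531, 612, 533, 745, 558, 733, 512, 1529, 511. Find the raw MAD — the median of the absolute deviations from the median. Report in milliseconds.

Sorted: 511, 512, 531, 533, 558, 572, 612, 624, 695, 733, 745, 754, 1529 → median = 612
|x − 612|: 40, 83, 142, 12, 81, 0, 79, 133, 54, 121, 100, 917, 101
Sorted deviations: 0, 12, 40, 54, 79, 81, 83, 100, 101, 121, 133, 142, 917 → MAD = 83

83 ms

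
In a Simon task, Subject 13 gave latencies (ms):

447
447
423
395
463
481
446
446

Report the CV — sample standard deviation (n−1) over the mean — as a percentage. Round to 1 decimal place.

5.8%

n = 8, Σ = 3548, M = 443.5000
Σ(x−M)² = 4596.000; s = √(4596.000/7) = 25.6236
CV = 25.6236 / 443.5000 = 0.05778 = 5.778%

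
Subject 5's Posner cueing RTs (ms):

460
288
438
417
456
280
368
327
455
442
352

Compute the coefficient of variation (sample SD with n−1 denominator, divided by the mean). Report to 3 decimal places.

n = 11, Σ = 4283, M = 389.3636
Σ(x−M)² = 47614.545; s = √(47614.545/10) = 69.0033
CV = 69.0033 / 389.3636 = 0.17722

0.177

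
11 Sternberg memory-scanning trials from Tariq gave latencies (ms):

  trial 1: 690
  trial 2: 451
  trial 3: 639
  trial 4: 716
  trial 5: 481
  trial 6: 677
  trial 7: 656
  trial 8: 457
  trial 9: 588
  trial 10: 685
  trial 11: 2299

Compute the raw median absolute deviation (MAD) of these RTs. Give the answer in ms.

60 ms

Sorted: 451, 457, 481, 588, 639, 656, 677, 685, 690, 716, 2299 → median = 656
|x − 656|: 34, 205, 17, 60, 175, 21, 0, 199, 68, 29, 1643
Sorted deviations: 0, 17, 21, 29, 34, 60, 68, 175, 199, 205, 1643 → MAD = 60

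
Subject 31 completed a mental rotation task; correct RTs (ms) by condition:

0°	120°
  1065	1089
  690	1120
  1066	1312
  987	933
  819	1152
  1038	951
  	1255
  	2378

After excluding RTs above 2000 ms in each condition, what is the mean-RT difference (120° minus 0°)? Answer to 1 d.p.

171.8 ms

120°: exclude 2378
M(0°) = 5665/6 = 944.167
M(120°) = 7812/7 = 1116.000
Difference = 1116.000 − 944.167 = 171.833 ms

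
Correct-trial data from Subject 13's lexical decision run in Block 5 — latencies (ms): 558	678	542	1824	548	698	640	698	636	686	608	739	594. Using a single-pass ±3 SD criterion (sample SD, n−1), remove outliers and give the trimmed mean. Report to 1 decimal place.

635.4 ms

n = 13, ΣRT = 9449, M = 726.846
Σ(x−M)² = 1351843.69; s = √(1351843.69/12) = 335.639
Cutoffs: 726.846 ± 3·335.639 → [-280.1, 1733.8]
Outside: 1824 → excluded.
Retained (n=12): Σ = 7625, mean = 7625/12 = 635.417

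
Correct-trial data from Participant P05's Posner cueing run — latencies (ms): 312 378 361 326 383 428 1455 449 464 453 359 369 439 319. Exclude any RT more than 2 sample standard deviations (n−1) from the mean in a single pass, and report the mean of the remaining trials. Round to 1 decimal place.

387.7 ms

n = 14, ΣRT = 6495, M = 463.929
Σ(x−M)² = 1092136.93; s = √(1092136.93/13) = 289.846
Cutoffs: 463.929 ± 2·289.846 → [-115.8, 1043.6]
Outside: 1455 → excluded.
Retained (n=13): Σ = 5040, mean = 5040/13 = 387.692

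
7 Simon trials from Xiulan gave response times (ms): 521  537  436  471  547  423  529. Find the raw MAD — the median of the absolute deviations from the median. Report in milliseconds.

26 ms

Sorted: 423, 436, 471, 521, 529, 537, 547 → median = 521
|x − 521|: 0, 16, 85, 50, 26, 98, 8
Sorted deviations: 0, 8, 16, 26, 50, 85, 98 → MAD = 26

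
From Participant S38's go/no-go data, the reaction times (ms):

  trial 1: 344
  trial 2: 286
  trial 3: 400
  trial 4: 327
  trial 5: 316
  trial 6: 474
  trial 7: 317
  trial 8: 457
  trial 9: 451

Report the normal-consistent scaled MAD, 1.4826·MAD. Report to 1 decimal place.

Sorted: 286, 316, 317, 327, 344, 400, 451, 457, 474 → median = 344
|x − 344| sorted: 0, 17, 27, 28, 56, 58, 107, 113, 130 → MAD = 56
Robust SD ≈ 1.4826 × 56 = 83.026

83.0 ms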